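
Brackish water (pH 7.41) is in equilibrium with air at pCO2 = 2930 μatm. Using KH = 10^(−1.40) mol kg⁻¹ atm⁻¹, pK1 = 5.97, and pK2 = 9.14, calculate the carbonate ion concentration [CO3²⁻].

[CO2*] = KH · pCO2 = 10^(−1.40) × 2930×10^-6 = 1.166×10^-4 mol/kg
α₀ = 1/(1 + K1/[H⁺] + K1K2/[H⁺]²) = 1/(1 + 10^+1.44 + 10^-0.29) = 0.03442
DIC = [CO2*]/α₀ = 1.166×10^-4 / 0.03442 = 3.389 mmol/kg
[CO3²⁻] = α₂·DIC; α₂ = 0.01765, so [CO3²⁻] = 0.01765 × 3.389 = 0.0598 mmol/kg

[CO3²⁻] = 0.0598 mmol/kg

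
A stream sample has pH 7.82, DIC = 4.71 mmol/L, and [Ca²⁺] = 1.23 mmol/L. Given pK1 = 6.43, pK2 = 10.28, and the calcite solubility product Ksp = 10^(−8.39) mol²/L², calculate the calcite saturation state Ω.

Ω = 4.72

α₂ = 1 / (1 + [H⁺]/K2 + [H⁺]²/(K1K2)) = 1 / (1 + 10^+2.46 + 10^+1.07)
   = 1 / (1 + 288.40 + 11.749) = 1/301.15 = 0.003321
[CO3²⁻] = α₂ × DIC = 0.003321 × 4.71 = 0.01564 mmol/L = 15.64 μmol/L
Ksp = 10^(−8.39) = 4.074×10^-9
Ω = [Ca²⁺][CO3²⁻]/Ksp = (1.23×10^-3)(1.564×10^-5) / 4.074×10^-9 = 4.72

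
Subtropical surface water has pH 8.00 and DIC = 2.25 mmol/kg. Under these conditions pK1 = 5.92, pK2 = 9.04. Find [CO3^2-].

α₂ = 1 / (1 + [H⁺]/K2 + [H⁺]²/(K1K2)) = 1 / (1 + 10^+1.04 + 10^-1.04)
   = 1 / (1 + 10.965 + 0.091201) = 1/12.056 = 0.08295
[CO3²⁻] = α₂ × DIC = 0.08295 × 2.25 = 0.187 mmol/kg

[CO3²⁻] = 0.187 mmol/kg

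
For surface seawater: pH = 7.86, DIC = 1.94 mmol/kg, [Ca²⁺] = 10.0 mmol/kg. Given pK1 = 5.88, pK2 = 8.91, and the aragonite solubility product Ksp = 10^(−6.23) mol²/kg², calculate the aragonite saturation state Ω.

α₂ = 1 / (1 + [H⁺]/K2 + [H⁺]²/(K1K2)) = 1 / (1 + 10^+1.05 + 10^-0.93)
   = 1 / (1 + 11.220 + 0.11749) = 1/12.338 = 0.08105
[CO3²⁻] = α₂ × DIC = 0.08105 × 1.94 = 0.1572 mmol/kg
Ksp = 10^(−6.23) = 5.888×10^-7
Ω = [Ca²⁺][CO3²⁻]/Ksp = (10.0×10^-3)(1.572×10^-4) / 5.888×10^-7 = 2.67

Ω = 2.67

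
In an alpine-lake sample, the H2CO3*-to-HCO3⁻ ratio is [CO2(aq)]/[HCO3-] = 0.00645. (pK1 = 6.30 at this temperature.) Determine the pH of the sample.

From K1 = [H⁺][HCO3-]/[CO2(aq)]:  pH = pK1 − log₁₀([CO2(aq)]/[HCO3-])
log₁₀(0.00645) = -2.190
pH = 6.30 − (-2.190) = 8.49

pH = 8.49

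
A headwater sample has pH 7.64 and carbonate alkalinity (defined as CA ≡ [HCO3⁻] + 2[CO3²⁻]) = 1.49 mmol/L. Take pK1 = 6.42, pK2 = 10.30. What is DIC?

DIC = 1.58 mmol/L

CA = [HCO3⁻] + 2[CO3²⁻] = (α₁ + 2α₂)·DIC
At pH 7.64: [H⁺]/K1 = 10^-1.22 = 0.060256, K2/[H⁺] = 10^-2.66 = 0.0021878
α₁ = 1/(1 + 0.060256 + 0.0021878) = 1/1.0624 = 0.9412; α₂ = α₁·K2/[H⁺] = 0.002059
α₁ + 2α₂ = 0.9453
DIC = CA / (α₁ + 2α₂) = 1.49 / 0.9453 = 1.58 mmol/L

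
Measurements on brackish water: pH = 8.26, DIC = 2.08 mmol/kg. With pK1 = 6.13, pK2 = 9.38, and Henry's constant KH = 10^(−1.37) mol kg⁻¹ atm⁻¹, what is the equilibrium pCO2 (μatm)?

α₀ = 1 / (1 + K1/[H⁺] + K1K2/[H⁺]²) = 1 / (1 + 10^+2.13 + 10^+1.01)
   = 1 / (1 + 134.90 + 10.233) = 1/146.13 = 0.006843
[CO2*] = α₀ × DIC = 0.006843 × 2.08 = 0.01423 mmol/kg = 14.23 μmol/kg
pCO2 = [CO2*]/KH = 1.423×10^-5 / 4.266×10^-2 = 334 μatm

pCO2 = 334 μatm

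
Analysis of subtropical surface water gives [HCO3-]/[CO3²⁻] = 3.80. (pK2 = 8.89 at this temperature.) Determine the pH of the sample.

From K2 = [H⁺][CO3²⁻]/[HCO3-]:  pH = pK2 − log₁₀([HCO3-]/[CO3²⁻])
log₁₀(3.80) = +0.580
pH = 8.89 − (+0.580) = 8.31

pH = 8.31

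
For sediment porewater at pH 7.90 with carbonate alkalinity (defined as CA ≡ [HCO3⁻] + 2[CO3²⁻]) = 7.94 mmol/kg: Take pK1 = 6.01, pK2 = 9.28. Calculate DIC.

CA = [HCO3⁻] + 2[CO3²⁻] = (α₁ + 2α₂)·DIC
At pH 7.90: [H⁺]/K1 = 10^-1.89 = 0.012882, K2/[H⁺] = 10^-1.38 = 0.041687
α₁ = 1/(1 + 0.012882 + 0.041687) = 1/1.0546 = 0.9483; α₂ = α₁·K2/[H⁺] = 0.03953
α₁ + 2α₂ = 1.0273
DIC = CA / (α₁ + 2α₂) = 7.94 / 1.0273 = 7.73 mmol/kg

DIC = 7.73 mmol/kg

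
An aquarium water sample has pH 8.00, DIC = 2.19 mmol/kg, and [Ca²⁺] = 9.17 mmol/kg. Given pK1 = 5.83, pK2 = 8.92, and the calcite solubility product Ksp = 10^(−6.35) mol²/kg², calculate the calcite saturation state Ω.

α₂ = 1 / (1 + [H⁺]/K2 + [H⁺]²/(K1K2)) = 1 / (1 + 10^+0.92 + 10^-1.25)
   = 1 / (1 + 8.3176 + 0.056234) = 1/9.3739 = 0.1067
[CO3²⁻] = α₂ × DIC = 0.1067 × 2.19 = 0.2336 mmol/kg
Ksp = 10^(−6.35) = 4.467×10^-7
Ω = [Ca²⁺][CO3²⁻]/Ksp = (9.17×10^-3)(2.336×10^-4) / 4.467×10^-7 = 4.80

Ω = 4.80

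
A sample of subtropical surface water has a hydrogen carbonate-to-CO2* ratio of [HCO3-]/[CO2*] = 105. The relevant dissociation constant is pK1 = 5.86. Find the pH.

pH = 7.88

From K1 = [H⁺][HCO3-]/[CO2*]:  pH = pK1 + log₁₀([HCO3-]/[CO2*])
log₁₀(105) = +2.021
pH = 5.86 + (+2.021) = 7.88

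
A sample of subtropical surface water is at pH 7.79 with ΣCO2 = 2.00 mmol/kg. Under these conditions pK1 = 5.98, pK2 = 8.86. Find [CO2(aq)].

[CO2*] = 0.0281 mmol/kg

α₀ = 1 / (1 + K1/[H⁺] + K1K2/[H⁺]²) = 1 / (1 + 10^+1.81 + 10^+0.74)
   = 1 / (1 + 64.565 + 5.4954) = 1/71.061 = 0.01407
[CO2*] = α₀ × DIC = 0.01407 × 2.00 = 0.0281 mmol/kg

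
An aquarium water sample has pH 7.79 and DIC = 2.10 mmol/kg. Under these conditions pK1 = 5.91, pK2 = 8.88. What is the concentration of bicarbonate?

[HCO3⁻] = 1.92 mmol/kg

α₁ = 1 / (1 + [H⁺]/K1 + K2/[H⁺]) = 1 / (1 + 10^-1.88 + 10^-1.09)
   = 1 / (1 + 0.013183 + 0.081283) = 1/1.0945 = 0.9137
[HCO3⁻] = α₁ × DIC = 0.9137 × 2.10 = 1.92 mmol/kg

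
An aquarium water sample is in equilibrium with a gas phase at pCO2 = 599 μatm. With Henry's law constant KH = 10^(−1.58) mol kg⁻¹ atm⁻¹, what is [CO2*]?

[CO2*] = 15.8 μmol/kg

KH = 10^(−1.58) = 2.630×10^-2 mol kg⁻¹ atm⁻¹
[CO2*] = KH · pCO2 = 2.630×10^-2 × 599×10^-6 atm = 1.58×10^-5 mol/kg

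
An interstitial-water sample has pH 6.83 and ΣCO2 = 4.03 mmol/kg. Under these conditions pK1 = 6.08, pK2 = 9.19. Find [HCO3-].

[HCO3⁻] = 3.41 mmol/kg

α₁ = 1 / (1 + [H⁺]/K1 + K2/[H⁺]) = 1 / (1 + 10^-0.75 + 10^-2.36)
   = 1 / (1 + 0.17783 + 0.0043652) = 1/1.1822 = 0.8459
[HCO3⁻] = α₁ × DIC = 0.8459 × 4.03 = 3.41 mmol/kg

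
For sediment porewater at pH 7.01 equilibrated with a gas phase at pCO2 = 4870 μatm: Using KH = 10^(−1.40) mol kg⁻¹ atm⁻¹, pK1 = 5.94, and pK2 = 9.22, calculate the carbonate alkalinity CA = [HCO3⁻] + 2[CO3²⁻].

CA = 2.31 mmol/kg

[CO2*] = KH · pCO2 = 10^(−1.40) × 4870×10^-6 = 1.939×10^-4 mol/kg
α₀ = 1/(1 + K1/[H⁺] + K1K2/[H⁺]²) = 1/(1 + 10^+1.07 + 10^-1.14) = 0.07799
DIC = [CO2*]/α₀ = 1.939×10^-4 / 0.07799 = 2.486 mmol/kg
CA = (α₁ + 2α₂)·DIC = (0.9164 + 2×0.005650) × 2.486 = 2.31 mmol/kg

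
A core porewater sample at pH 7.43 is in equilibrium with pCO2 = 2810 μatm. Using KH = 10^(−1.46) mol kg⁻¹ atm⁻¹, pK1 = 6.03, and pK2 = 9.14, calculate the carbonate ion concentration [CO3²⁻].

[CO2*] = KH · pCO2 = 10^(−1.46) × 2810×10^-6 = 9.743×10^-5 mol/kg
α₀ = 1/(1 + K1/[H⁺] + K1K2/[H⁺]²) = 1/(1 + 10^+1.40 + 10^-0.31) = 0.03758
DIC = [CO2*]/α₀ = 9.743×10^-5 / 0.03758 = 2.593 mmol/kg
[CO3²⁻] = α₂·DIC; α₂ = 0.01841, so [CO3²⁻] = 0.01841 × 2.593 = 0.0477 mmol/kg

[CO3²⁻] = 0.0477 mmol/kg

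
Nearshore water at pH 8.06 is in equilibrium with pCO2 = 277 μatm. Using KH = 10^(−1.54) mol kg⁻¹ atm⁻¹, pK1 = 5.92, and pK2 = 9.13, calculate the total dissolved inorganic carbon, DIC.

[CO2*] = KH · pCO2 = 10^(−1.54) × 277×10^-6 = 7.989×10^-6 mol/kg
α₀ = 1/(1 + K1/[H⁺] + K1K2/[H⁺]²) = 1/(1 + 10^+2.14 + 10^+1.07) = 0.006632
DIC = [CO2*]/α₀ = 7.989×10^-6 / 0.006632 = 1.20 mmol/kg

DIC = 1.20 mmol/kg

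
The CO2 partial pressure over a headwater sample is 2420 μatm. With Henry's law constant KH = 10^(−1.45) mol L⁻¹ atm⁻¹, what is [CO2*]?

[CO2*] = 85.9 μmol/L

KH = 10^(−1.45) = 3.548×10^-2 mol L⁻¹ atm⁻¹
[CO2*] = KH · pCO2 = 3.548×10^-2 × 2420×10^-6 atm = 8.59×10^-5 mol/L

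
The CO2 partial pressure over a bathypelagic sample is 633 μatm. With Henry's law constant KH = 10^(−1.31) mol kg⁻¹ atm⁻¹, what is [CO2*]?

KH = 10^(−1.31) = 4.898×10^-2 mol kg⁻¹ atm⁻¹
[CO2*] = KH · pCO2 = 4.898×10^-2 × 633×10^-6 atm = 3.10×10^-5 mol/kg

[CO2*] = 31.0 μmol/kg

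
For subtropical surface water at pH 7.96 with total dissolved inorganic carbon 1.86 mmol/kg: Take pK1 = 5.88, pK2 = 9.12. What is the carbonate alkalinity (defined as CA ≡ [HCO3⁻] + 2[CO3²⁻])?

CA = 1.97 mmol/kg

CA = [HCO3⁻] + 2[CO3²⁻] = (α₁ + 2α₂)·DIC
At pH 7.96: [H⁺]/K1 = 10^-2.08 = 0.0083176, K2/[H⁺] = 10^-1.16 = 0.069183
α₁ = 1/(1 + 0.0083176 + 0.069183) = 1/1.0775 = 0.9281; α₂ = α₁·K2/[H⁺] = 0.06421
α₁ + 2α₂ = 1.0565
CA = 1.0565 × 1.86 = 1.97 mmol/kg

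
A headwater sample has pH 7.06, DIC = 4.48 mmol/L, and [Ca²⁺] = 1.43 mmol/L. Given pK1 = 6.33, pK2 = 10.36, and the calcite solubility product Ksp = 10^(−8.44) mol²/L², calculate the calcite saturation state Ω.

Ω = 0.745

α₂ = 1 / (1 + [H⁺]/K2 + [H⁺]²/(K1K2)) = 1 / (1 + 10^+3.30 + 10^+2.57)
   = 1 / (1 + 1995.3 + 371.54) = 1/2367.8 = 0.0004223
[CO3²⁻] = α₂ × DIC = 0.0004223 × 4.48 = 0.001892 mmol/L = 1.892 μmol/L
Ksp = 10^(−8.44) = 3.631×10^-9
Ω = [Ca²⁺][CO3²⁻]/Ksp = (1.43×10^-3)(1.892×10^-6) / 3.631×10^-9 = 0.745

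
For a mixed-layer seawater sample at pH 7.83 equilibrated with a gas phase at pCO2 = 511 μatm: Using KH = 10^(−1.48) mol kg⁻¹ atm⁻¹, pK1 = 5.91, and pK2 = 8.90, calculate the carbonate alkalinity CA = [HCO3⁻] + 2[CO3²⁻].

CA = 1.65 mmol/kg

[CO2*] = KH · pCO2 = 10^(−1.48) × 511×10^-6 = 1.692×10^-5 mol/kg
α₀ = 1/(1 + K1/[H⁺] + K1K2/[H⁺]²) = 1/(1 + 10^+1.92 + 10^+0.85) = 0.01096
DIC = [CO2*]/α₀ = 1.692×10^-5 / 0.01096 = 1.544 mmol/kg
CA = (α₁ + 2α₂)·DIC = (0.9115 + 2×0.07758) × 1.544 = 1.65 mmol/kg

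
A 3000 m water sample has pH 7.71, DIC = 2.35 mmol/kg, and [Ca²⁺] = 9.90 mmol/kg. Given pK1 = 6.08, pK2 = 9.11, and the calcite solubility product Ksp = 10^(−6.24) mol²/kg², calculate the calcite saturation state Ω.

α₂ = 1 / (1 + [H⁺]/K2 + [H⁺]²/(K1K2)) = 1 / (1 + 10^+1.40 + 10^-0.23)
   = 1 / (1 + 25.119 + 0.58884) = 1/26.708 = 0.03744
[CO3²⁻] = α₂ × DIC = 0.03744 × 2.35 = 0.08799 mmol/kg
Ksp = 10^(−6.24) = 5.754×10^-7
Ω = [Ca²⁺][CO3²⁻]/Ksp = (9.90×10^-3)(8.799×10^-5) / 5.754×10^-7 = 1.51

Ω = 1.51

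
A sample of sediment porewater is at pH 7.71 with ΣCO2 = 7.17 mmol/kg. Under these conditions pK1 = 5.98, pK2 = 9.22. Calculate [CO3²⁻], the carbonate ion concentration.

[CO3²⁻] = 0.211 mmol/kg

α₂ = 1 / (1 + [H⁺]/K2 + [H⁺]²/(K1K2)) = 1 / (1 + 10^+1.51 + 10^-0.22)
   = 1 / (1 + 32.359 + 0.60256) = 1/33.962 = 0.02944
[CO3²⁻] = α₂ × DIC = 0.02944 × 7.17 = 0.211 mmol/kg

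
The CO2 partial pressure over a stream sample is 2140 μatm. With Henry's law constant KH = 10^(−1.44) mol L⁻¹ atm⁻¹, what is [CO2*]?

KH = 10^(−1.44) = 3.631×10^-2 mol L⁻¹ atm⁻¹
[CO2*] = KH · pCO2 = 3.631×10^-2 × 2140×10^-6 atm = 7.77×10^-5 mol/L

[CO2*] = 77.7 μmol/L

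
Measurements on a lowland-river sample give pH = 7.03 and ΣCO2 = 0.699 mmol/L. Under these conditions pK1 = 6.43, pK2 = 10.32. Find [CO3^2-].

α₂ = 1 / (1 + [H⁺]/K2 + [H⁺]²/(K1K2)) = 1 / (1 + 10^+3.29 + 10^+2.69)
   = 1 / (1 + 1949.8 + 489.78) = 1/2440.6 = 0.0004097
[CO3²⁻] = α₂ × DIC = 0.0004097 × 0.699 = 0.000286 mmol/L = 0.286 μmol/L

[CO3²⁻] = 0.286 μmol/L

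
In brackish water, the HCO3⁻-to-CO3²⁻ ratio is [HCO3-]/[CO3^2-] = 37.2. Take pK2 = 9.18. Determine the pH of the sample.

From K2 = [H⁺][CO3^2-]/[HCO3-]:  pH = pK2 − log₁₀([HCO3-]/[CO3^2-])
log₁₀(37.2) = +1.571
pH = 9.18 − (+1.571) = 7.61

pH = 7.61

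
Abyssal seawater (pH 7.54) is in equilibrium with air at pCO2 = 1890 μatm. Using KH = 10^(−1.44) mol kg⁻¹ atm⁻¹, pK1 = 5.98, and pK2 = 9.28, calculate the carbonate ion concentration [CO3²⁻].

[CO3²⁻] = 0.0453 mmol/kg

[CO2*] = KH · pCO2 = 10^(−1.44) × 1890×10^-6 = 6.862×10^-5 mol/kg
α₀ = 1/(1 + K1/[H⁺] + K1K2/[H⁺]²) = 1/(1 + 10^+1.56 + 10^-0.18) = 0.02634
DIC = [CO2*]/α₀ = 6.862×10^-5 / 0.02634 = 2.605 mmol/kg
[CO3²⁻] = α₂·DIC; α₂ = 0.01740, so [CO3²⁻] = 0.01740 × 2.605 = 0.0453 mmol/kg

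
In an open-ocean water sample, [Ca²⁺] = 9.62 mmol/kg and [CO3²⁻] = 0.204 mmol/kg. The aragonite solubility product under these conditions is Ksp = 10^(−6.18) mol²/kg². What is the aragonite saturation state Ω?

Ω = 2.97

Ksp = 10^(−6.18) = 6.607×10^-7
Ω = [Ca²⁺][CO3²⁻]/Ksp = (9.62×10^-3)(0.204×10^-3) / 6.607×10^-7 = 2.97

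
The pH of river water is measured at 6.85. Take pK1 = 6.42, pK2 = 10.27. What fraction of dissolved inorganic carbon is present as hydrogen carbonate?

α₁ = 1 / (1 + [H⁺]/K1 + K2/[H⁺]) = 1 / (1 + 10^-0.43 + 10^-3.42)
   = 1 / (1 + 0.37154 + 0.00038019) = 1/1.3719 = 0.7289

α₁ = 0.729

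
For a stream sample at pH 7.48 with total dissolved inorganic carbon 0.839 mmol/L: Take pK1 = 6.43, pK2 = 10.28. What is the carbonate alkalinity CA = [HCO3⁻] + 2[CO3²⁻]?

CA = [HCO3⁻] + 2[CO3²⁻] = (α₁ + 2α₂)·DIC
At pH 7.48: [H⁺]/K1 = 10^-1.05 = 0.089125, K2/[H⁺] = 10^-2.80 = 0.0015849
α₁ = 1/(1 + 0.089125 + 0.0015849) = 1/1.0907 = 0.9168; α₂ = α₁·K2/[H⁺] = 0.001453
α₁ + 2α₂ = 0.9197
CA = 0.9197 × 0.839 = 0.772 mmol/L

CA = 0.772 mmol/L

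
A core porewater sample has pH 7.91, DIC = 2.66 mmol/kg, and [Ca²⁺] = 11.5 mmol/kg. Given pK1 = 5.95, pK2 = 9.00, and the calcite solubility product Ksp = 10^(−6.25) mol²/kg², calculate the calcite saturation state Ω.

α₂ = 1 / (1 + [H⁺]/K2 + [H⁺]²/(K1K2)) = 1 / (1 + 10^+1.09 + 10^-0.87)
   = 1 / (1 + 12.303 + 0.13490) = 1/13.438 = 0.07442
[CO3²⁻] = α₂ × DIC = 0.07442 × 2.66 = 0.1980 mmol/kg
Ksp = 10^(−6.25) = 5.623×10^-7
Ω = [Ca²⁺][CO3²⁻]/Ksp = (11.5×10^-3)(1.980×10^-4) / 5.623×10^-7 = 4.05

Ω = 4.05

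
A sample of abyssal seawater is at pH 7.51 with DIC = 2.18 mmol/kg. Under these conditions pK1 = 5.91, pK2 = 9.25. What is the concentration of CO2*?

[CO2*] = 0.0525 mmol/kg

α₀ = 1 / (1 + K1/[H⁺] + K1K2/[H⁺]²) = 1 / (1 + 10^+1.60 + 10^-0.14)
   = 1 / (1 + 39.811 + 0.72444) = 1/41.535 = 0.02408
[CO2*] = α₀ × DIC = 0.02408 × 2.18 = 0.0525 mmol/kg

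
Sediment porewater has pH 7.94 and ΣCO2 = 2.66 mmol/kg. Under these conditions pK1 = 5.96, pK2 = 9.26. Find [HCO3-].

[HCO3⁻] = 2.51 mmol/kg

α₁ = 1 / (1 + [H⁺]/K1 + K2/[H⁺]) = 1 / (1 + 10^-1.98 + 10^-1.32)
   = 1 / (1 + 0.010471 + 0.047863) = 1/1.0583 = 0.9449
[HCO3⁻] = α₁ × DIC = 0.9449 × 2.66 = 2.51 mmol/kg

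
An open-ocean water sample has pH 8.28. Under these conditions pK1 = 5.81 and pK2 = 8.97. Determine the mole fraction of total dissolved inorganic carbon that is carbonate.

α₂ = 0.169

α₂ = 1 / (1 + [H⁺]/K2 + [H⁺]²/(K1K2)) = 1 / (1 + 10^+0.69 + 10^-1.78)
   = 1 / (1 + 4.8978 + 0.016596) = 1/5.9144 = 0.1691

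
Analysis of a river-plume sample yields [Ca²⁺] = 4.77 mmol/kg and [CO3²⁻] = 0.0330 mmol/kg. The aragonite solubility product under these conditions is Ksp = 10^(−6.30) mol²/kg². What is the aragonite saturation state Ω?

Ω = 0.314

Ksp = 10^(−6.30) = 5.012×10^-7
Ω = [Ca²⁺][CO3²⁻]/Ksp = (4.77×10^-3)(0.0330×10^-3) / 5.012×10^-7 = 0.314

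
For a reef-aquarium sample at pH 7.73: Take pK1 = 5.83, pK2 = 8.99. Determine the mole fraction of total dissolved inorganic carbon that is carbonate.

α₂ = 1 / (1 + [H⁺]/K2 + [H⁺]²/(K1K2)) = 1 / (1 + 10^+1.26 + 10^-0.64)
   = 1 / (1 + 18.197 + 0.22909) = 1/19.426 = 0.05148

α₂ = 0.0515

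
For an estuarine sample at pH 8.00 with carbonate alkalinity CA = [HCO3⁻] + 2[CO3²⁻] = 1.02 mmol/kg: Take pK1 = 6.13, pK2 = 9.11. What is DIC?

DIC = 0.963 mmol/kg

CA = [HCO3⁻] + 2[CO3²⁻] = (α₁ + 2α₂)·DIC
At pH 8.00: [H⁺]/K1 = 10^-1.87 = 0.013490, K2/[H⁺] = 10^-1.11 = 0.077625
α₁ = 1/(1 + 0.013490 + 0.077625) = 1/1.0911 = 0.9165; α₂ = α₁·K2/[H⁺] = 0.07114
α₁ + 2α₂ = 1.0588
DIC = CA / (α₁ + 2α₂) = 1.02 / 1.0588 = 0.963 mmol/kg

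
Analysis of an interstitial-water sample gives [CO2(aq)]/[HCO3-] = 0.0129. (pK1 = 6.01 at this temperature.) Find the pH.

From K1 = [H⁺][HCO3-]/[CO2(aq)]:  pH = pK1 − log₁₀([CO2(aq)]/[HCO3-])
log₁₀(0.0129) = -1.889
pH = 6.01 − (-1.889) = 7.90

pH = 7.90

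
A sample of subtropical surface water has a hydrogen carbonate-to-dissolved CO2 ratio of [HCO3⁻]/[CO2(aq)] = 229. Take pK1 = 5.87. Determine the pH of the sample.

pH = 8.23

From K1 = [H⁺][HCO3⁻]/[CO2(aq)]:  pH = pK1 + log₁₀([HCO3⁻]/[CO2(aq)])
log₁₀(229) = +2.360
pH = 5.87 + (+2.360) = 8.23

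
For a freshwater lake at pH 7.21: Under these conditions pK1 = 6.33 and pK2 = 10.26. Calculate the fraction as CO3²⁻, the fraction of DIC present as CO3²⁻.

α₂ = 0.000787

α₂ = 1 / (1 + [H⁺]/K2 + [H⁺]²/(K1K2)) = 1 / (1 + 10^+3.05 + 10^+2.17)
   = 1 / (1 + 1122.0 + 147.91) = 1/1270.9 = 0.0007868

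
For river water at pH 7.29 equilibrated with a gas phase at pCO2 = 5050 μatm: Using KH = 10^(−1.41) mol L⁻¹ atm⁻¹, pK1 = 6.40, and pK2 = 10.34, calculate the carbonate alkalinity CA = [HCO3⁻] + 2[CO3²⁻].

[CO2*] = KH · pCO2 = 10^(−1.41) × 5050×10^-6 = 1.965×10^-4 mol/L
α₀ = 1/(1 + K1/[H⁺] + K1K2/[H⁺]²) = 1/(1 + 10^+0.89 + 10^-2.16) = 0.1140
DIC = [CO2*]/α₀ = 1.965×10^-4 / 0.1140 = 1.723 mmol/L
CA = (α₁ + 2α₂)·DIC = (0.8852 + 2×0.0007889) × 1.723 = 1.53 mmol/L

CA = 1.53 mmol/L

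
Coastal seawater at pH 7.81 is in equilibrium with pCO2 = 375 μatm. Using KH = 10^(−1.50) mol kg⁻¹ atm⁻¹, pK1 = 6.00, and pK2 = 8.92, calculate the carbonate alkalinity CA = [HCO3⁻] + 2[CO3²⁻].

[CO2*] = KH · pCO2 = 10^(−1.50) × 375×10^-6 = 1.186×10^-5 mol/kg
α₀ = 1/(1 + K1/[H⁺] + K1K2/[H⁺]²) = 1/(1 + 10^+1.81 + 10^+0.70) = 0.01417
DIC = [CO2*]/α₀ = 1.186×10^-5 / 0.01417 = 0.8369 mmol/kg
CA = (α₁ + 2α₂)·DIC = (0.9148 + 2×0.07101) × 0.8369 = 0.885 mmol/kg

CA = 0.885 mmol/kg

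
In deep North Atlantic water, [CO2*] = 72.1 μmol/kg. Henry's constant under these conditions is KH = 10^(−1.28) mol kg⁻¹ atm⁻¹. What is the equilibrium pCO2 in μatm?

pCO2 = 1370 μatm

KH = 10^(−1.28) = 5.248×10^-2 mol kg⁻¹ atm⁻¹
pCO2 = [CO2*]/KH = 72.1×10^-6 / 5.248×10^-2 = 1.37×10^-3 atm = 1370 μatm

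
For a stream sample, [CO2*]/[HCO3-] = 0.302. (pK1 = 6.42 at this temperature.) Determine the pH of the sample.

pH = 6.94

From K1 = [H⁺][HCO3-]/[CO2*]:  pH = pK1 − log₁₀([CO2*]/[HCO3-])
log₁₀(0.302) = -0.520
pH = 6.42 − (-0.520) = 6.94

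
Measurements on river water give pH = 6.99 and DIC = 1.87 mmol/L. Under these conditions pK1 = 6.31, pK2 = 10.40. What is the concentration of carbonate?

α₂ = 1 / (1 + [H⁺]/K2 + [H⁺]²/(K1K2)) = 1 / (1 + 10^+3.41 + 10^+2.73)
   = 1 / (1 + 2570.4 + 537.03) = 1/3108.4 = 0.0003217
[CO3²⁻] = α₂ × DIC = 0.0003217 × 1.87 = 0.000602 mmol/L = 0.602 μmol/L

[CO3²⁻] = 0.602 μmol/L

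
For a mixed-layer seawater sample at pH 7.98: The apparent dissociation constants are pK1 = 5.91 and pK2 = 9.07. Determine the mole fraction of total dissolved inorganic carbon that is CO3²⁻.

α₂ = 0.0746

α₂ = 1 / (1 + [H⁺]/K2 + [H⁺]²/(K1K2)) = 1 / (1 + 10^+1.09 + 10^-0.98)
   = 1 / (1 + 12.303 + 0.10471) = 1/13.407 = 0.07459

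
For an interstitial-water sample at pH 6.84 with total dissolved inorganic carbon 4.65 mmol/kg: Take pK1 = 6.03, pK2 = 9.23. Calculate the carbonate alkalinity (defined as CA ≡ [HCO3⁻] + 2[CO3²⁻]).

CA = [HCO3⁻] + 2[CO3²⁻] = (α₁ + 2α₂)·DIC
At pH 6.84: [H⁺]/K1 = 10^-0.81 = 0.15488, K2/[H⁺] = 10^-2.39 = 0.0040738
α₁ = 1/(1 + 0.15488 + 0.0040738) = 1/1.1590 = 0.8628; α₂ = α₁·K2/[H⁺] = 0.003515
α₁ + 2α₂ = 0.8699
CA = 0.8699 × 4.65 = 4.04 mmol/kg

CA = 4.04 mmol/kg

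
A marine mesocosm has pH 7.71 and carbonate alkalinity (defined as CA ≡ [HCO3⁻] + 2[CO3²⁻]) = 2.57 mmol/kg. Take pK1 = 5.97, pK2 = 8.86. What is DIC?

DIC = 2.45 mmol/kg

CA = [HCO3⁻] + 2[CO3²⁻] = (α₁ + 2α₂)·DIC
At pH 7.71: [H⁺]/K1 = 10^-1.74 = 0.018197, K2/[H⁺] = 10^-1.15 = 0.070795
α₁ = 1/(1 + 0.018197 + 0.070795) = 1/1.0890 = 0.9183; α₂ = α₁·K2/[H⁺] = 0.06501
α₁ + 2α₂ = 1.0483
DIC = CA / (α₁ + 2α₂) = 2.57 / 1.0483 = 2.45 mmol/kg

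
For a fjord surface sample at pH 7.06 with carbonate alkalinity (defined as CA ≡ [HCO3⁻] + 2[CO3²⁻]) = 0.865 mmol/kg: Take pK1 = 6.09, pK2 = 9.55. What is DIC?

DIC = 0.954 mmol/kg

CA = [HCO3⁻] + 2[CO3²⁻] = (α₁ + 2α₂)·DIC
At pH 7.06: [H⁺]/K1 = 10^-0.97 = 0.10715, K2/[H⁺] = 10^-2.49 = 0.0032359
α₁ = 1/(1 + 0.10715 + 0.0032359) = 1/1.1104 = 0.9006; α₂ = α₁·K2/[H⁺] = 0.002914
α₁ + 2α₂ = 0.9064
DIC = CA / (α₁ + 2α₂) = 0.865 / 0.9064 = 0.954 mmol/kg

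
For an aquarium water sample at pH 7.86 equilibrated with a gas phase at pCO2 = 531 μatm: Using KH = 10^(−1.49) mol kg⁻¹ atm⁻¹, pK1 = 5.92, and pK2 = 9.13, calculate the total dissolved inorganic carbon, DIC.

[CO2*] = KH · pCO2 = 10^(−1.49) × 531×10^-6 = 1.718×10^-5 mol/kg
α₀ = 1/(1 + K1/[H⁺] + K1K2/[H⁺]²) = 1/(1 + 10^+1.94 + 10^+0.67) = 0.01078
DIC = [CO2*]/α₀ = 1.718×10^-5 / 0.01078 = 1.59 mmol/kg

DIC = 1.59 mmol/kg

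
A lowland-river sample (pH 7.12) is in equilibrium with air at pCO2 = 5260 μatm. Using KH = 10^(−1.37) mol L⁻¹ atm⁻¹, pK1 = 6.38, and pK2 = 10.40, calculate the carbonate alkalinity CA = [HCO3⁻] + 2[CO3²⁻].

[CO2*] = KH · pCO2 = 10^(−1.37) × 5260×10^-6 = 2.244×10^-4 mol/L
α₀ = 1/(1 + K1/[H⁺] + K1K2/[H⁺]²) = 1/(1 + 10^+0.74 + 10^-2.54) = 0.1539
DIC = [CO2*]/α₀ = 2.244×10^-4 / 0.1539 = 1.458 mmol/L
CA = (α₁ + 2α₂)·DIC = (0.8457 + 2×0.0004438) × 1.458 = 1.23 mmol/L

CA = 1.23 mmol/L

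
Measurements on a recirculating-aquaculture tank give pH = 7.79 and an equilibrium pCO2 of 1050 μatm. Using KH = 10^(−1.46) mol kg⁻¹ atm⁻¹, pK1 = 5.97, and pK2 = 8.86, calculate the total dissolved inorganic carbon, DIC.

DIC = 2.65 mmol/kg

[CO2*] = KH · pCO2 = 10^(−1.46) × 1050×10^-6 = 3.641×10^-5 mol/kg
α₀ = 1/(1 + K1/[H⁺] + K1K2/[H⁺]²) = 1/(1 + 10^+1.82 + 10^+0.75) = 0.01376
DIC = [CO2*]/α₀ = 3.641×10^-5 / 0.01376 = 2.65 mmol/kg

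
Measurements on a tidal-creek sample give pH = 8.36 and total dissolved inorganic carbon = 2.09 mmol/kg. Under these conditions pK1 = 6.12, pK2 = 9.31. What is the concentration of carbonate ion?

[CO3²⁻] = 0.210 mmol/kg

α₂ = 1 / (1 + [H⁺]/K2 + [H⁺]²/(K1K2)) = 1 / (1 + 10^+0.95 + 10^-1.29)
   = 1 / (1 + 8.9125 + 0.051286) = 1/9.9638 = 0.1004
[CO3²⁻] = α₂ × DIC = 0.1004 × 2.09 = 0.210 mmol/kg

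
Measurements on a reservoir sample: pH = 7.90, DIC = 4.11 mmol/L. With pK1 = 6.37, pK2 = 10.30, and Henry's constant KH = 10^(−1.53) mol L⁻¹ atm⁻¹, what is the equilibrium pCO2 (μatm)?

α₀ = 1 / (1 + K1/[H⁺] + K1K2/[H⁺]²) = 1 / (1 + 10^+1.53 + 10^-0.87)
   = 1 / (1 + 33.884 + 0.13490) = 1/35.019 = 0.02856
[CO2*] = α₀ × DIC = 0.02856 × 4.11 = 0.1174 mmol/L
pCO2 = [CO2*]/KH = 1.174×10^-4 / 2.951×10^-2 = 3980 μatm

pCO2 = 3980 μatm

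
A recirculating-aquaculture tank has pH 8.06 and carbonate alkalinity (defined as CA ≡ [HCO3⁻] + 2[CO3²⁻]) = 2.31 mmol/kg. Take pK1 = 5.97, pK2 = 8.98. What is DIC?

CA = [HCO3⁻] + 2[CO3²⁻] = (α₁ + 2α₂)·DIC
At pH 8.06: [H⁺]/K1 = 10^-2.09 = 0.0081283, K2/[H⁺] = 10^-0.92 = 0.12023
α₁ = 1/(1 + 0.0081283 + 0.12023) = 1/1.1284 = 0.8862; α₂ = α₁·K2/[H⁺] = 0.1066
α₁ + 2α₂ = 1.0993
DIC = CA / (α₁ + 2α₂) = 2.31 / 1.0993 = 2.10 mmol/kg

DIC = 2.10 mmol/kg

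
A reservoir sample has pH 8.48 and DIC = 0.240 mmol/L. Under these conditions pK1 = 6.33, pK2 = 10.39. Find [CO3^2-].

α₂ = 1 / (1 + [H⁺]/K2 + [H⁺]²/(K1K2)) = 1 / (1 + 10^+1.91 + 10^-0.24)
   = 1 / (1 + 81.283 + 0.57544) = 1/82.858 = 0.01207
[CO3²⁻] = α₂ × DIC = 0.01207 × 0.240 = 0.00290 mmol/L = 2.90 μmol/L

[CO3²⁻] = 2.90 μmol/L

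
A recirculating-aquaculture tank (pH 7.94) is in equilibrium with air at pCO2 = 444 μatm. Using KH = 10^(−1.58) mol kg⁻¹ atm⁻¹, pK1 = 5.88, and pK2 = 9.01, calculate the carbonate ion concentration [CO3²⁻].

[CO3²⁻] = 0.114 mmol/kg

[CO2*] = KH · pCO2 = 10^(−1.58) × 444×10^-6 = 1.168×10^-5 mol/kg
α₀ = 1/(1 + K1/[H⁺] + K1K2/[H⁺]²) = 1/(1 + 10^+2.06 + 10^+0.99) = 0.007963
DIC = [CO2*]/α₀ = 1.168×10^-5 / 0.007963 = 1.467 mmol/kg
[CO3²⁻] = α₂·DIC; α₂ = 0.07781, so [CO3²⁻] = 0.07781 × 1.467 = 0.114 mmol/kg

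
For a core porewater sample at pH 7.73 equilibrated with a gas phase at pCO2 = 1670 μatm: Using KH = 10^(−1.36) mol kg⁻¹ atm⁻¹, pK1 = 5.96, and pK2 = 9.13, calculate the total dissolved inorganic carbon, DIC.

[CO2*] = KH · pCO2 = 10^(−1.36) × 1670×10^-6 = 7.290×10^-5 mol/kg
α₀ = 1/(1 + K1/[H⁺] + K1K2/[H⁺]²) = 1/(1 + 10^+1.77 + 10^+0.37) = 0.01607
DIC = [CO2*]/α₀ = 7.290×10^-5 / 0.01607 = 4.54 mmol/kg

DIC = 4.54 mmol/kg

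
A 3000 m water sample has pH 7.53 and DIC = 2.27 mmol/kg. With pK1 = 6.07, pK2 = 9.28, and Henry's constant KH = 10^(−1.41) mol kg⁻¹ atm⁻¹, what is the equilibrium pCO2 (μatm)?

pCO2 = 1920 μatm

α₀ = 1 / (1 + K1/[H⁺] + K1K2/[H⁺]²) = 1 / (1 + 10^+1.46 + 10^-0.29)
   = 1 / (1 + 28.840 + 0.51286) = 1/30.353 = 0.03295
[CO2*] = α₀ × DIC = 0.03295 × 2.27 = 0.07479 mmol/kg
pCO2 = [CO2*]/KH = 7.479×10^-5 / 3.890×10^-2 = 1920 μatm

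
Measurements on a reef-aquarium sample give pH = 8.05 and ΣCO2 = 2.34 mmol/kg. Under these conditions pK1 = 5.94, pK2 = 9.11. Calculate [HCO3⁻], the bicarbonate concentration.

[HCO3⁻] = 2.14 mmol/kg

α₁ = 1 / (1 + [H⁺]/K1 + K2/[H⁺]) = 1 / (1 + 10^-2.11 + 10^-1.06)
   = 1 / (1 + 0.0077625 + 0.087096) = 1/1.0949 = 0.9134
[HCO3⁻] = α₁ × DIC = 0.9134 × 2.34 = 2.14 mmol/kg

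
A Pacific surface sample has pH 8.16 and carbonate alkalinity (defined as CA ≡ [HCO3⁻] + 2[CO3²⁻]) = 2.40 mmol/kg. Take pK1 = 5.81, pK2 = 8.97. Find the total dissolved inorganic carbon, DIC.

DIC = 2.12 mmol/kg

CA = [HCO3⁻] + 2[CO3²⁻] = (α₁ + 2α₂)·DIC
At pH 8.16: [H⁺]/K1 = 10^-2.35 = 0.0044668, K2/[H⁺] = 10^-0.81 = 0.15488
α₁ = 1/(1 + 0.0044668 + 0.15488) = 1/1.1593 = 0.8626; α₂ = α₁·K2/[H⁺] = 0.1336
α₁ + 2α₂ = 1.1297
DIC = CA / (α₁ + 2α₂) = 2.40 / 1.1297 = 2.12 mmol/kg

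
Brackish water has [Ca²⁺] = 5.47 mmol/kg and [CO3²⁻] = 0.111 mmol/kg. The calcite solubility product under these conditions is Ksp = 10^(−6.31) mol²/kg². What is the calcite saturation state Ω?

Ksp = 10^(−6.31) = 4.898×10^-7
Ω = [Ca²⁺][CO3²⁻]/Ksp = (5.47×10^-3)(0.111×10^-3) / 4.898×10^-7 = 1.24

Ω = 1.24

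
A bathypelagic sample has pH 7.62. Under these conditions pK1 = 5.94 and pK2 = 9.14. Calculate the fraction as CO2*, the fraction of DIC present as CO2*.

α₀ = 0.0199

α₀ = 1 / (1 + K1/[H⁺] + K1K2/[H⁺]²) = 1 / (1 + 10^+1.68 + 10^+0.16)
   = 1 / (1 + 47.863 + 1.4454) = 1/50.308 = 0.01988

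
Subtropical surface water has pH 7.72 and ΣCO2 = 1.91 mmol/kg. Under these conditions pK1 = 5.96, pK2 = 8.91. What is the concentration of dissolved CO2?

α₀ = 1 / (1 + K1/[H⁺] + K1K2/[H⁺]²) = 1 / (1 + 10^+1.76 + 10^+0.57)
   = 1 / (1 + 57.544 + 3.7154) = 1/62.259 = 0.01606
[CO2*] = α₀ × DIC = 0.01606 × 1.91 = 0.0307 mmol/kg

[CO2*] = 0.0307 mmol/kg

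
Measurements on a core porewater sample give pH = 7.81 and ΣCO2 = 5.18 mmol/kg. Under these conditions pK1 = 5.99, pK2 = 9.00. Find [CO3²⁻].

[CO3²⁻] = 0.310 mmol/kg

α₂ = 1 / (1 + [H⁺]/K2 + [H⁺]²/(K1K2)) = 1 / (1 + 10^+1.19 + 10^-0.63)
   = 1 / (1 + 15.488 + 0.23442) = 1/16.723 = 0.05980
[CO3²⁻] = α₂ × DIC = 0.05980 × 5.18 = 0.310 mmol/kg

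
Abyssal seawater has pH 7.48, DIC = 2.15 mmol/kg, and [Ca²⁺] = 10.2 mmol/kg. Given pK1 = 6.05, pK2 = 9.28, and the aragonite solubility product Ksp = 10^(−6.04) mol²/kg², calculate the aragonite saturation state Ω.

α₂ = 1 / (1 + [H⁺]/K2 + [H⁺]²/(K1K2)) = 1 / (1 + 10^+1.80 + 10^+0.37)
   = 1 / (1 + 63.096 + 2.3442) = 1/66.440 = 0.01505
[CO3²⁻] = α₂ × DIC = 0.01505 × 2.15 = 0.03236 mmol/kg
Ksp = 10^(−6.04) = 9.120×10^-7
Ω = [Ca²⁺][CO3²⁻]/Ksp = (10.2×10^-3)(3.236×10^-5) / 9.120×10^-7 = 0.362

Ω = 0.362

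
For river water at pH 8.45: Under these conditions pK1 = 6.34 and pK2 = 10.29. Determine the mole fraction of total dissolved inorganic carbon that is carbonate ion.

α₂ = 1 / (1 + [H⁺]/K2 + [H⁺]²/(K1K2)) = 1 / (1 + 10^+1.84 + 10^-0.27)
   = 1 / (1 + 69.183 + 0.53703) = 1/70.720 = 0.01414

α₂ = 0.0141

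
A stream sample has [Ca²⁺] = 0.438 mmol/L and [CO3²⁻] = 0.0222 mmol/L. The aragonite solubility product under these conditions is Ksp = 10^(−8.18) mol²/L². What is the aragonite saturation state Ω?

Ksp = 10^(−8.18) = 6.607×10^-9
Ω = [Ca²⁺][CO3²⁻]/Ksp = (0.438×10^-3)(0.0222×10^-3) / 6.607×10^-9 = 1.47

Ω = 1.47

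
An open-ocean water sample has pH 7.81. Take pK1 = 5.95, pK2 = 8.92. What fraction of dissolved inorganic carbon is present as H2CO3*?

α₀ = 0.0126

α₀ = 1 / (1 + K1/[H⁺] + K1K2/[H⁺]²) = 1 / (1 + 10^+1.86 + 10^+0.75)
   = 1 / (1 + 72.444 + 5.6234) = 1/79.067 = 0.01265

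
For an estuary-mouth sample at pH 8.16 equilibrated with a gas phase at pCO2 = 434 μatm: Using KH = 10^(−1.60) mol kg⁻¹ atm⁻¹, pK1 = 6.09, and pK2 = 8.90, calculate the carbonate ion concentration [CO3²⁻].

[CO3²⁻] = 0.233 mmol/kg

[CO2*] = KH · pCO2 = 10^(−1.60) × 434×10^-6 = 1.090×10^-5 mol/kg
α₀ = 1/(1 + K1/[H⁺] + K1K2/[H⁺]²) = 1/(1 + 10^+2.07 + 10^+1.33) = 0.007150
DIC = [CO2*]/α₀ = 1.090×10^-5 / 0.007150 = 1.525 mmol/kg
[CO3²⁻] = α₂·DIC; α₂ = 0.1529, so [CO3²⁻] = 0.1529 × 1.525 = 0.233 mmol/kg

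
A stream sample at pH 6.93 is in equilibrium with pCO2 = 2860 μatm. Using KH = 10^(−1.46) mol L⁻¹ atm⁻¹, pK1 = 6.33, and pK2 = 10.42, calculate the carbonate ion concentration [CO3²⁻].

[CO2*] = KH · pCO2 = 10^(−1.46) × 2860×10^-6 = 9.917×10^-5 mol/L
α₀ = 1/(1 + K1/[H⁺] + K1K2/[H⁺]²) = 1/(1 + 10^+0.60 + 10^-2.89) = 0.2007
DIC = [CO2*]/α₀ = 9.917×10^-5 / 0.2007 = 0.4941 mmol/L
[CO3²⁻] = α₂·DIC; α₂ = 0.0002586, so [CO3²⁻] = 0.0002586 × 0.4941 = 0.000128 mmol/L = 0.128 μmol/L

[CO3²⁻] = 0.128 μmol/L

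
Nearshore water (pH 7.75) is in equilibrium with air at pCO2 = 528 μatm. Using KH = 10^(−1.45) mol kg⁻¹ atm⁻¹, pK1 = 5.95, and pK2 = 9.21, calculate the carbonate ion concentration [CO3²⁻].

[CO2*] = KH · pCO2 = 10^(−1.45) × 528×10^-6 = 1.873×10^-5 mol/kg
α₀ = 1/(1 + K1/[H⁺] + K1K2/[H⁺]²) = 1/(1 + 10^+1.80 + 10^+0.34) = 0.01509
DIC = [CO2*]/α₀ = 1.873×10^-5 / 0.01509 = 1.242 mmol/kg
[CO3²⁻] = α₂·DIC; α₂ = 0.03301, so [CO3²⁻] = 0.03301 × 1.242 = 0.0410 mmol/kg

[CO3²⁻] = 0.0410 mmol/kg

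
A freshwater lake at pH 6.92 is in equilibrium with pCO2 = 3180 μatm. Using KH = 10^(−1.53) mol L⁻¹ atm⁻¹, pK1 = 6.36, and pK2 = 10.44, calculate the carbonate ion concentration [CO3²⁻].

[CO3²⁻] = 0.103 μmol/L

[CO2*] = KH · pCO2 = 10^(−1.53) × 3180×10^-6 = 9.385×10^-5 mol/L
α₀ = 1/(1 + K1/[H⁺] + K1K2/[H⁺]²) = 1/(1 + 10^+0.56 + 10^-2.96) = 0.2159
DIC = [CO2*]/α₀ = 9.385×10^-5 / 0.2159 = 0.4347 mmol/L
[CO3²⁻] = α₂·DIC; α₂ = 0.0002367, so [CO3²⁻] = 0.0002367 × 0.4347 = 0.000103 mmol/L = 0.103 μmol/L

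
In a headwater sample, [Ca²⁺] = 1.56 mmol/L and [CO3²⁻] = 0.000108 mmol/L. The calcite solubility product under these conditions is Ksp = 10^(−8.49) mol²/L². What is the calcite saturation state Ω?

Ω = 0.0521

Ksp = 10^(−8.49) = 3.236×10^-9
Ω = [Ca²⁺][CO3²⁻]/Ksp = (1.56×10^-3)(0.000108×10^-3) / 3.236×10^-9 = 0.0521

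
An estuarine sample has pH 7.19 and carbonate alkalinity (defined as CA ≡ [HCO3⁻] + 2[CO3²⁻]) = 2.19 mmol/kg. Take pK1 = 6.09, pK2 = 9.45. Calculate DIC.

CA = [HCO3⁻] + 2[CO3²⁻] = (α₁ + 2α₂)·DIC
At pH 7.19: [H⁺]/K1 = 10^-1.10 = 0.079433, K2/[H⁺] = 10^-2.26 = 0.0054954
α₁ = 1/(1 + 0.079433 + 0.0054954) = 1/1.0849 = 0.9217; α₂ = α₁·K2/[H⁺] = 0.005065
α₁ + 2α₂ = 0.9319
DIC = CA / (α₁ + 2α₂) = 2.19 / 0.9319 = 2.35 mmol/kg

DIC = 2.35 mmol/kg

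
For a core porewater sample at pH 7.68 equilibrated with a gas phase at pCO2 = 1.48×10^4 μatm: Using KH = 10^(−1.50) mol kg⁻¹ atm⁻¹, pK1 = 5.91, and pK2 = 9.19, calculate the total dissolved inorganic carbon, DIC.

[CO2*] = KH · pCO2 = 10^(−1.50) × 1.48×10^4×10^-6 = 4.680×10^-4 mol/kg
α₀ = 1/(1 + K1/[H⁺] + K1K2/[H⁺]²) = 1/(1 + 10^+1.77 + 10^+0.26) = 0.01621
DIC = [CO2*]/α₀ = 4.680×10^-4 / 0.01621 = 28.9 mmol/kg

DIC = 28.9 mmol/kg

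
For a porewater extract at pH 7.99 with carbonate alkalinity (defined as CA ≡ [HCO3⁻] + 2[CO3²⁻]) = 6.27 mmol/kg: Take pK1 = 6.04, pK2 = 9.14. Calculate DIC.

DIC = 5.94 mmol/kg

CA = [HCO3⁻] + 2[CO3²⁻] = (α₁ + 2α₂)·DIC
At pH 7.99: [H⁺]/K1 = 10^-1.95 = 0.011220, K2/[H⁺] = 10^-1.15 = 0.070795
α₁ = 1/(1 + 0.011220 + 0.070795) = 1/1.0820 = 0.9242; α₂ = α₁·K2/[H⁺] = 0.06543
α₁ + 2α₂ = 1.0551
DIC = CA / (α₁ + 2α₂) = 6.27 / 1.0551 = 5.94 mmol/kg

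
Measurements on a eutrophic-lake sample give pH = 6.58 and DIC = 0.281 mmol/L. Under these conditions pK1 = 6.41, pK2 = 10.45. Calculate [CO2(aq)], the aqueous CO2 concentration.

α₀ = 1 / (1 + K1/[H⁺] + K1K2/[H⁺]²) = 1 / (1 + 10^+0.17 + 10^-3.70)
   = 1 / (1 + 1.4791 + 0.00019953) = 1/2.4793 = 0.4033
[CO2*] = α₀ × DIC = 0.4033 × 0.281 = 0.113 mmol/L

[CO2*] = 0.113 mmol/L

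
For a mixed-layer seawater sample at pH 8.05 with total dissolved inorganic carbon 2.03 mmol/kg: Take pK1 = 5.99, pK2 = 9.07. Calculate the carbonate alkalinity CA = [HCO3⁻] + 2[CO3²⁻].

CA = [HCO3⁻] + 2[CO3²⁻] = (α₁ + 2α₂)·DIC
At pH 8.05: [H⁺]/K1 = 10^-2.06 = 0.0087096, K2/[H⁺] = 10^-1.02 = 0.095499
α₁ = 1/(1 + 0.0087096 + 0.095499) = 1/1.1042 = 0.9056; α₂ = α₁·K2/[H⁺] = 0.08649
α₁ + 2α₂ = 1.0786
CA = 1.0786 × 2.03 = 2.19 mmol/kg

CA = 2.19 mmol/kg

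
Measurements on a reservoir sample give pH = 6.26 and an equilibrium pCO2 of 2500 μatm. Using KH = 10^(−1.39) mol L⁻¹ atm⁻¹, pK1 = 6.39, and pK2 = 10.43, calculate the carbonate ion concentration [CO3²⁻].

[CO2*] = KH · pCO2 = 10^(−1.39) × 2500×10^-6 = 1.018×10^-4 mol/L
α₀ = 1/(1 + K1/[H⁺] + K1K2/[H⁺]²) = 1/(1 + 10^-0.13 + 10^-4.30) = 0.5743
DIC = [CO2*]/α₀ = 1.018×10^-4 / 0.5743 = 0.1773 mmol/L
[CO3²⁻] = α₂·DIC; α₂ = 2.878×10^-5, so [CO3²⁻] = 2.878×10^-5 × 0.1773 = 5.10×10^-6 mmol/L = 0.00510 μmol/L

[CO3²⁻] = 0.00510 μmol/L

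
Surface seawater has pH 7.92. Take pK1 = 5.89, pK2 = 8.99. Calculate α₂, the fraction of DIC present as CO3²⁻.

α₂ = 0.0778

α₂ = 1 / (1 + [H⁺]/K2 + [H⁺]²/(K1K2)) = 1 / (1 + 10^+1.07 + 10^-0.96)
   = 1 / (1 + 11.749 + 0.10965) = 1/12.859 = 0.07777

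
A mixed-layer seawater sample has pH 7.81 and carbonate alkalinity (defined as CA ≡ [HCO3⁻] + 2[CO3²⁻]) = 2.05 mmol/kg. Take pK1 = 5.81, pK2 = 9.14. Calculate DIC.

DIC = 1.98 mmol/kg

CA = [HCO3⁻] + 2[CO3²⁻] = (α₁ + 2α₂)·DIC
At pH 7.81: [H⁺]/K1 = 10^-2.00 = 0.010000, K2/[H⁺] = 10^-1.33 = 0.046774
α₁ = 1/(1 + 0.010000 + 0.046774) = 1/1.0568 = 0.9463; α₂ = α₁·K2/[H⁺] = 0.04426
α₁ + 2α₂ = 1.0348
DIC = CA / (α₁ + 2α₂) = 2.05 / 1.0348 = 1.98 mmol/kg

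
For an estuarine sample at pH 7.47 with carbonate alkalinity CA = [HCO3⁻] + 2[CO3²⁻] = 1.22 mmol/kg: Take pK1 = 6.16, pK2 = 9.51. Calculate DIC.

DIC = 1.27 mmol/kg

CA = [HCO3⁻] + 2[CO3²⁻] = (α₁ + 2α₂)·DIC
At pH 7.47: [H⁺]/K1 = 10^-1.31 = 0.048978, K2/[H⁺] = 10^-2.04 = 0.0091201
α₁ = 1/(1 + 0.048978 + 0.0091201) = 1/1.0581 = 0.9451; α₂ = α₁·K2/[H⁺] = 0.008619
α₁ + 2α₂ = 0.9623
DIC = CA / (α₁ + 2α₂) = 1.22 / 0.9623 = 1.27 mmol/kg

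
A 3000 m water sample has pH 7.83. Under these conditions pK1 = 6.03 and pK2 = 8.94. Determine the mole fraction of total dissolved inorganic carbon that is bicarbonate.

α₁ = 0.915

α₁ = 1 / (1 + [H⁺]/K1 + K2/[H⁺]) = 1 / (1 + 10^-1.80 + 10^-1.11)
   = 1 / (1 + 0.015849 + 0.077625) = 1/1.0935 = 0.9145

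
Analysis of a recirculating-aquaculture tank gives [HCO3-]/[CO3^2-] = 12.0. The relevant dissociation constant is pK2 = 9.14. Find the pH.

pH = 8.06

From K2 = [H⁺][CO3^2-]/[HCO3-]:  pH = pK2 − log₁₀([HCO3-]/[CO3^2-])
log₁₀(12.0) = +1.079
pH = 9.14 − (+1.079) = 8.06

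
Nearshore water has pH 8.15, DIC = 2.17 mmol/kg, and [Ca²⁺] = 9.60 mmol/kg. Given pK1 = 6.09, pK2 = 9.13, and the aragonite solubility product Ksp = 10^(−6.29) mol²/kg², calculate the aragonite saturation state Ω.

α₂ = 1 / (1 + [H⁺]/K2 + [H⁺]²/(K1K2)) = 1 / (1 + 10^+0.98 + 10^-1.08)
   = 1 / (1 + 9.5499 + 0.083176) = 1/10.633 = 0.09405
[CO3²⁻] = α₂ × DIC = 0.09405 × 2.17 = 0.2041 mmol/kg
Ksp = 10^(−6.29) = 5.129×10^-7
Ω = [Ca²⁺][CO3²⁻]/Ksp = (9.60×10^-3)(2.041×10^-4) / 5.129×10^-7 = 3.82

Ω = 3.82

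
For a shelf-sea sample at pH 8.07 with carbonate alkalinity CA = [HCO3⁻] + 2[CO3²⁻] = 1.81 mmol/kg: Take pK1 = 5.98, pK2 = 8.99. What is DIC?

DIC = 1.65 mmol/kg

CA = [HCO3⁻] + 2[CO3²⁻] = (α₁ + 2α₂)·DIC
At pH 8.07: [H⁺]/K1 = 10^-2.09 = 0.0081283, K2/[H⁺] = 10^-0.92 = 0.12023
α₁ = 1/(1 + 0.0081283 + 0.12023) = 1/1.1284 = 0.8862; α₂ = α₁·K2/[H⁺] = 0.1066
α₁ + 2α₂ = 1.0993
DIC = CA / (α₁ + 2α₂) = 1.81 / 1.0993 = 1.65 mmol/kg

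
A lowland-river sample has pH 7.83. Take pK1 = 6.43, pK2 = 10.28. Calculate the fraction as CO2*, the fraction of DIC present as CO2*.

α₀ = 1 / (1 + K1/[H⁺] + K1K2/[H⁺]²) = 1 / (1 + 10^+1.40 + 10^-1.05)
   = 1 / (1 + 25.119 + 0.089125) = 1/26.208 = 0.03816

α₀ = 0.0382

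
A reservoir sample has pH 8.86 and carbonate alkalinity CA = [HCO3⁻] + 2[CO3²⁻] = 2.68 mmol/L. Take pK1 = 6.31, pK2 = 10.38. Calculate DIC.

CA = [HCO3⁻] + 2[CO3²⁻] = (α₁ + 2α₂)·DIC
At pH 8.86: [H⁺]/K1 = 10^-2.55 = 0.0028184, K2/[H⁺] = 10^-1.52 = 0.030200
α₁ = 1/(1 + 0.0028184 + 0.030200) = 1/1.0330 = 0.9680; α₂ = α₁·K2/[H⁺] = 0.02923
α₁ + 2α₂ = 1.0265
DIC = CA / (α₁ + 2α₂) = 2.68 / 1.0265 = 2.61 mmol/L

DIC = 2.61 mmol/L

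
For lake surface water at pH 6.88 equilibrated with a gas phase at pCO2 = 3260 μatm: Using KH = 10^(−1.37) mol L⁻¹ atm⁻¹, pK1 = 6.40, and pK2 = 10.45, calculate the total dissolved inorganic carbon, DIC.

DIC = 0.559 mmol/L

[CO2*] = KH · pCO2 = 10^(−1.37) × 3260×10^-6 = 1.391×10^-4 mol/L
α₀ = 1/(1 + K1/[H⁺] + K1K2/[H⁺]²) = 1/(1 + 10^+0.48 + 10^-3.09) = 0.2487
DIC = [CO2*]/α₀ = 1.391×10^-4 / 0.2487 = 0.559 mmol/L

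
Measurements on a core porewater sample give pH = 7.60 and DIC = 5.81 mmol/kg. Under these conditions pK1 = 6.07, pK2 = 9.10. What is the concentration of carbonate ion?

α₂ = 1 / (1 + [H⁺]/K2 + [H⁺]²/(K1K2)) = 1 / (1 + 10^+1.50 + 10^-0.03)
   = 1 / (1 + 31.623 + 0.93325) = 1/33.556 = 0.02980
[CO3²⁻] = α₂ × DIC = 0.02980 × 5.81 = 0.173 mmol/kg

[CO3²⁻] = 0.173 mmol/kg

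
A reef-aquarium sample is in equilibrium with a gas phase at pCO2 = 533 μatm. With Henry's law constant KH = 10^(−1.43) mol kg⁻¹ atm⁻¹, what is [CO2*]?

KH = 10^(−1.43) = 3.715×10^-2 mol kg⁻¹ atm⁻¹
[CO2*] = KH · pCO2 = 3.715×10^-2 × 533×10^-6 atm = 1.98×10^-5 mol/kg

[CO2*] = 19.8 μmol/kg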